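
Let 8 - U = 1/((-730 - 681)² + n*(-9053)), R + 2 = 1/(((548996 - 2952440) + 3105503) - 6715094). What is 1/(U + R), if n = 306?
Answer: 4685940136395/28115646052108 ≈ 0.16667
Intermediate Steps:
R = -12026071/6013035 (R = -2 + 1/(((548996 - 2952440) + 3105503) - 6715094) = -2 + 1/((-2403444 + 3105503) - 6715094) = -2 + 1/(702059 - 6715094) = -2 + 1/(-6013035) = -2 - 1/6013035 = -12026071/6013035 ≈ -2.0000)
U = 6234377/779297 (U = 8 - 1/((-730 - 681)² + 306*(-9053)) = 8 - 1/((-1411)² - 2770218) = 8 - 1/(1990921 - 2770218) = 8 - 1/(-779297) = 8 - 1*(-1/779297) = 8 + 1/779297 = 6234377/779297 ≈ 8.0000)
1/(U + R) = 1/(6234377/779297 - 12026071/6013035) = 1/(28115646052108/4685940136395) = 4685940136395/28115646052108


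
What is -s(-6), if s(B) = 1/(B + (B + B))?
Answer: 1/18 ≈ 0.055556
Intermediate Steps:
s(B) = 1/(3*B) (s(B) = 1/(B + 2*B) = 1/(3*B))
-s(-6) = -1/(3*(-6)) = -(-1)/(3*6) = -1*(-1/18) = 1/18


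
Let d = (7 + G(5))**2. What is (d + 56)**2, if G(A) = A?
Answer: 40000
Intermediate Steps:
d = 144 (d = (7 + 5)**2 = 12**2 = 144)
(d + 56)**2 = (144 + 56)**2 = 200**2 = 40000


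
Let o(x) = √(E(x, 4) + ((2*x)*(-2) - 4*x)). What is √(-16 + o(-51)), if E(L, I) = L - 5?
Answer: 2*√(-4 + √22) ≈ 1.6618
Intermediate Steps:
E(L, I) = -5 + L
o(x) = √(-5 - 7*x) (o(x) = √((-5 + x) + ((2*x)*(-2) - 4*x)) = √((-5 + x) + (-4*x - 4*x)) = √((-5 + x) - 8*x) = √(-5 - 7*x))
√(-16 + o(-51)) = √(-16 + √(-5 - 7*(-51))) = √(-16 + √(-5 + 357)) = √(-16 + √352) = √(-16 + 4*√22)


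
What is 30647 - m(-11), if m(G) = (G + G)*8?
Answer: 30823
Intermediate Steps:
m(G) = 16*G (m(G) = (2*G)*8 = 16*G)
30647 - m(-11) = 30647 - 16*(-11) = 30647 - 1*(-176) = 30647 + 176 = 30823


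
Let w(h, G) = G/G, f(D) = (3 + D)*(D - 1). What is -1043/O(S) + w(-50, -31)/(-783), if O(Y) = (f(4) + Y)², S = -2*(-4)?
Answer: -28190/22707 ≈ -1.2415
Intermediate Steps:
f(D) = (-1 + D)*(3 + D) (f(D) = (3 + D)*(-1 + D) = (-1 + D)*(3 + D))
w(h, G) = 1
S = 8
O(Y) = (21 + Y)² (O(Y) = ((-3 + 4² + 2*4) + Y)² = ((-3 + 16 + 8) + Y)² = (21 + Y)²)
-1043/O(S) + w(-50, -31)/(-783) = -1043/(21 + 8)² + 1/(-783) = -1043/(29²) + 1*(-1/783) = -1043/841 - 1/783 = -28190/22707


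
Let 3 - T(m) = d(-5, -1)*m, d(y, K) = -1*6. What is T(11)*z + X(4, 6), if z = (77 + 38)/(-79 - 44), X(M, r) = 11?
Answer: -2194/41 ≈ -53.512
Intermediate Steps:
d(y, K) = -6
T(m) = 3 + 6*m (T(m) = 3 - (-6)*m = 3 + 6*m)
z = -115/123 (z = 115/(-123) = 115*(-1/123) = -115/123 ≈ -0.93496)
T(11)*z + X(4, 6) = (3 + 6*11)*(-115/123) + 11 = (3 + 66)*(-115/123) + 11 = 69*(-115/123) + 11 = -2645/41 + 11 = -2194/41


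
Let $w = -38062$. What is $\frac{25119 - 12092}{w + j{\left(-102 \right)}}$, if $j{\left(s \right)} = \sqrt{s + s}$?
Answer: $- \frac{247916837}{724358024} - \frac{13027 i \sqrt{51}}{724358024} \approx -0.34226 - 0.00012843 i$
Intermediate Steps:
$j{\left(s \right)} = \sqrt{2} \sqrt{s}$ ($j{\left(s \right)} = \sqrt{2 s} = \sqrt{2} \sqrt{s}$)
$\frac{25119 - 12092}{w + j{\left(-102 \right)}} = \frac{25119 - 12092}{-38062 + \sqrt{2} \sqrt{-102}} = \frac{13027}{-38062 + \sqrt{2} i \sqrt{102}} = \frac{13027}{-38062 + 2 i \sqrt{51}}$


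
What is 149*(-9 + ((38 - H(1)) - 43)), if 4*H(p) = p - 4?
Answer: -7897/4 ≈ -1974.3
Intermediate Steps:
H(p) = -1 + p/4 (H(p) = (p - 4)/4 = (-4 + p)/4 = -1 + p/4)
149*(-9 + ((38 - H(1)) - 43)) = 149*(-9 + ((38 - (-1 + (¼)*1)) - 43)) = 149*(-9 + ((38 - (-1 + ¼)) - 43)) = 149*(-9 + ((38 - 1*(-¾)) - 43)) = 149*(-9 + ((38 + ¾) - 43)) = 149*(-9 + (155/4 - 43)) = 149*(-9 - 17/4) = 149*(-53/4) = -7897/4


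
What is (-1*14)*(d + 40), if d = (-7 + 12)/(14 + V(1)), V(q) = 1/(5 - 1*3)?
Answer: -16380/29 ≈ -564.83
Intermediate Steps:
V(q) = ½ (V(q) = 1/(5 - 3) = 1/2 = ½)
d = 10/29 (d = (-7 + 12)/(14 + ½) = 5/(29/2) = 5*(2/29) = 10/29 ≈ 0.34483)
(-1*14)*(d + 40) = (-1*14)*(10/29 + 40) = -14*1170/29 = -16380/29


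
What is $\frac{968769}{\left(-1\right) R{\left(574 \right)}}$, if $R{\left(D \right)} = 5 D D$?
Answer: $- \frac{968769}{1647380} \approx -0.58807$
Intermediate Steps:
$R{\left(D \right)} = 5 D^{2}$
$\frac{968769}{\left(-1\right) R{\left(574 \right)}} = \frac{968769}{\left(-1\right) 5 \cdot 574^{2}} = \frac{968769}{\left(-1\right) 5 \cdot 329476} = \frac{968769}{\left(-1\right) 1647380} = \frac{968769}{-1647380} = 968769 \left(- \frac{1}{1647380}\right) = - \frac{968769}{1647380}$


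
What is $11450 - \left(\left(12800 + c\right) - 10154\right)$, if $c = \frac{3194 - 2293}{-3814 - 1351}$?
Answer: $\frac{45473561}{5165} \approx 8804.2$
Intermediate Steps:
$c = - \frac{901}{5165}$ ($c = \frac{901}{-5165} = 901 \left(- \frac{1}{5165}\right) = - \frac{901}{5165} \approx -0.17444$)
$11450 - \left(\left(12800 + c\right) - 10154\right) = 11450 - \left(\left(12800 - \frac{901}{5165}\right) - 10154\right) = 11450 - \left(\frac{66111099}{5165} - 10154\right) = 11450 - \frac{13665689}{5165} = \frac{45473561}{5165}$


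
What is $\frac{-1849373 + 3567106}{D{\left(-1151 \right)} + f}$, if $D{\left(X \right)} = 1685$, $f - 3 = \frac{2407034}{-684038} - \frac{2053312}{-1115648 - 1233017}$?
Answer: $\frac{72622863155386445}{71253992088737} \approx 1019.2$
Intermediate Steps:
$f = \frac{15025138212}{42278318665}$ ($f = 3 - \left(\frac{63343}{18001} + \frac{2053312}{-1115648 - 1233017}\right) = 3 - \left(\frac{63343}{18001} + \frac{2053312}{-2348665}\right) = 3 - \frac{111809817783}{42278318665} = \frac{15025138212}{42278318665} \approx 0.35539$)
$\frac{-1849373 + 3567106}{D{\left(-1151 \right)} + f} = \frac{-1849373 + 3567106}{1685 + \frac{15025138212}{42278318665}} = \frac{1717733}{\frac{71253992088737}{42278318665}} = 1717733 \cdot \frac{42278318665}{71253992088737} = \frac{72622863155386445}{71253992088737}$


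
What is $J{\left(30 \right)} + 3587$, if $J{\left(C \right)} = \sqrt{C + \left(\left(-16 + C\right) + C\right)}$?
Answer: $3587 + \sqrt{74} \approx 3595.6$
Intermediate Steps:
$J{\left(C \right)} = \sqrt{-16 + 3 C}$ ($J{\left(C \right)} = \sqrt{C + \left(-16 + 2 C\right)} = \sqrt{-16 + 3 C}$)
$J{\left(30 \right)} + 3587 = \sqrt{-16 + 3 \cdot 30} + 3587 = \sqrt{-16 + 90} + 3587 = \sqrt{74} + 3587 = 3587 + \sqrt{74}$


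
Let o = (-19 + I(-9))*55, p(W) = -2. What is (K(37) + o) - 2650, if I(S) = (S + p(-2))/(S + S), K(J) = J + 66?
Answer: -64051/18 ≈ -3558.4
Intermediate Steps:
K(J) = 66 + J
I(S) = (-2 + S)/(2*S) (I(S) = (S - 2)/(S + S) = (-2 + S)/((2*S)) = (-2 + S)*(1/(2*S)) = (-2 + S)/(2*S))
o = -18205/18 (o = (-19 + (1/2)*(-2 - 9)/(-9))*55 = (-19 + (1/2)*(-1/9)*(-11))*55 = (-19 + 11/18)*55 = -331/18*55 = -18205/18 ≈ -1011.4)
(K(37) + o) - 2650 = ((66 + 37) - 18205/18) - 2650 = (103 - 18205/18) - 2650 = -16351/18 - 2650 = -64051/18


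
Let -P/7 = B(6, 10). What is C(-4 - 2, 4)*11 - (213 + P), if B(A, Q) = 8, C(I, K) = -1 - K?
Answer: -212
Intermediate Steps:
P = -56 (P = -7*8 = -56)
C(-4 - 2, 4)*11 - (213 + P) = (-1 - 1*4)*11 - (213 - 56) = (-1 - 4)*11 - 1*157 = -5*11 - 157 = -55 - 157 = -212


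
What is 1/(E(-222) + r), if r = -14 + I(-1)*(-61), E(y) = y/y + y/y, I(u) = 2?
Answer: -1/134 ≈ -0.0074627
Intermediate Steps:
E(y) = 2 (E(y) = 1 + 1 = 2)
r = -136 (r = -14 + 2*(-61) = -14 - 122 = -136)
1/(E(-222) + r) = 1/(2 - 136) = 1/(-134) = -1/134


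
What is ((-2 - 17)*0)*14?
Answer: 0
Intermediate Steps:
((-2 - 17)*0)*14 = -19*0*14 = 0*14 = 0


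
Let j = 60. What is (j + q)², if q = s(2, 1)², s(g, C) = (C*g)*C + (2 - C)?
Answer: 4761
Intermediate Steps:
s(g, C) = 2 - C + g*C² (s(g, C) = g*C² + (2 - C) = 2 - C + g*C²)
q = 9 (q = (2 - 1*1 + 2*1²)² = (2 - 1 + 2*1)² = (2 - 1 + 2)² = 3² = 9)
(j + q)² = (60 + 9)² = 69² = 4761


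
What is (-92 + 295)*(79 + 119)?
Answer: 40194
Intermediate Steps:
(-92 + 295)*(79 + 119) = 203*198 = 40194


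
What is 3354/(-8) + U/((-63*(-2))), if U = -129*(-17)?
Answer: -33755/84 ≈ -401.85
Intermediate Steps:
U = 2193
3354/(-8) + U/((-63*(-2))) = 3354/(-8) + 2193/((-63*(-2))) = 3354*(-⅛) + 2193/126 = -1677/4 + 2193*(1/126) = -1677/4 + 731/42 = -33755/84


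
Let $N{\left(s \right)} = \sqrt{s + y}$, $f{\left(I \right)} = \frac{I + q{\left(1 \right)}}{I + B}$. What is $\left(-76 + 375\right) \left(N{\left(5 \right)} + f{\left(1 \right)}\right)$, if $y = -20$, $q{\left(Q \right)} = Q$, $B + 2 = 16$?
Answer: $\frac{598}{15} + 299 i \sqrt{15} \approx 39.867 + 1158.0 i$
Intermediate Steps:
$B = 14$ ($B = -2 + 16 = 14$)
$f{\left(I \right)} = \frac{1 + I}{14 + I}$ ($f{\left(I \right)} = \frac{I + 1}{I + 14} = \frac{1 + I}{14 + I}$)
$N{\left(s \right)} = \sqrt{-20 + s}$ ($N{\left(s \right)} = \sqrt{s - 20} = \sqrt{-20 + s}$)
$\left(-76 + 375\right) \left(N{\left(5 \right)} + f{\left(1 \right)}\right) = \left(-76 + 375\right) \left(\sqrt{-20 + 5} + \frac{1 + 1}{14 + 1}\right) = 299 \left(\sqrt{-15} + \frac{1}{15} \cdot 2\right) = 299 \left(i \sqrt{15} + \frac{1}{15} \cdot 2\right) = 299 \left(i \sqrt{15} + \frac{2}{15}\right) = 299 \left(\frac{2}{15} + i \sqrt{15}\right) = \frac{598}{15} + 299 i \sqrt{15}$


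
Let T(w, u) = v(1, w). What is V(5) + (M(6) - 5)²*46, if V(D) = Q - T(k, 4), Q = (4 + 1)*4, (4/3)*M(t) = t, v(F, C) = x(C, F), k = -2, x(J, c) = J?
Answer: 67/2 ≈ 33.500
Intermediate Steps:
v(F, C) = C
T(w, u) = w
M(t) = 3*t/4
Q = 20 (Q = 5*4 = 20)
V(D) = 22 (V(D) = 20 - 1*(-2) = 20 + 2 = 22)
V(5) + (M(6) - 5)²*46 = 22 + ((¾)*6 - 5)²*46 = 22 + (9/2 - 5)²*46 = 22 + (-½)²*46 = 22 + (¼)*46 = 22 + 23/2 = 67/2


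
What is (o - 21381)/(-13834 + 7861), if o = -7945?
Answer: 2666/543 ≈ 4.9098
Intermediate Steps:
(o - 21381)/(-13834 + 7861) = (-7945 - 21381)/(-13834 + 7861) = -29326/(-5973) = -29326*(-1/5973) = 2666/543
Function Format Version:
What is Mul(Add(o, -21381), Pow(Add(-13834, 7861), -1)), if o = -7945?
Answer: Rational(2666, 543) ≈ 4.9098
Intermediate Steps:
Mul(Add(o, -21381), Pow(Add(-13834, 7861), -1)) = Mul(Add(-7945, -21381), Pow(Add(-13834, 7861), -1)) = Mul(-29326, Pow(-5973, -1)) = Mul(-29326, Rational(-1, 5973)) = Rational(2666, 543)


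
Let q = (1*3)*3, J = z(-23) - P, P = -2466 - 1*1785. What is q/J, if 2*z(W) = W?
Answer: 18/8479 ≈ 0.0021229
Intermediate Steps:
P = -4251 (P = -2466 - 1785 = -4251)
z(W) = W/2
J = 8479/2 (J = (1/2)*(-23) - 1*(-4251) = -23/2 + 4251 = 8479/2 ≈ 4239.5)
q = 9 (q = 3*3 = 9)
q/J = 9/(8479/2) = 9*(2/8479) = 18/8479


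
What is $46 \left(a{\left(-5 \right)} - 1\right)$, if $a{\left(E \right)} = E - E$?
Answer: $-46$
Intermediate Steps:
$a{\left(E \right)} = 0$
$46 \left(a{\left(-5 \right)} - 1\right) = 46 \left(0 - 1\right) = 46 \left(-1\right) = -46$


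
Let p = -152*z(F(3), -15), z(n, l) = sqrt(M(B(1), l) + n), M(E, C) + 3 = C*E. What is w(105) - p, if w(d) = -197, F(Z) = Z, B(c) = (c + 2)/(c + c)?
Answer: -197 + 228*I*sqrt(10) ≈ -197.0 + 721.0*I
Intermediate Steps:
B(c) = (2 + c)/(2*c) (B(c) = (2 + c)/((2*c)) = (2 + c)*(1/(2*c)) = (2 + c)/(2*c))
M(E, C) = -3 + C*E
z(n, l) = sqrt(-3 + n + 3*l/2) (z(n, l) = sqrt((-3 + l*((1/2)*(2 + 1)/1)) + n) = sqrt((-3 + l*((1/2)*1*3)) + n) = sqrt((-3 + l*(3/2)) + n) = sqrt((-3 + 3*l/2) + n) = sqrt(-3 + n + 3*l/2))
p = -228*I*sqrt(10) (p = -76*sqrt(-12 + 4*3 + 6*(-15)) = -76*sqrt(-12 + 12 - 90) = -76*sqrt(-90) = -76*3*I*sqrt(10) = -228*I*sqrt(10) ≈ -721.0*I)
w(105) - p = -197 - (-228)*I*sqrt(10) = -197 + 228*I*sqrt(10)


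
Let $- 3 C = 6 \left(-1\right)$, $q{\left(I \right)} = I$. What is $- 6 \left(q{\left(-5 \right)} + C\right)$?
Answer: $18$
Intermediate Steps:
$C = 2$ ($C = - \frac{6 \left(-1\right)}{3} = \left(- \frac{1}{3}\right) \left(-6\right) = 2$)
$- 6 \left(q{\left(-5 \right)} + C\right) = - 6 \left(-5 + 2\right) = \left(-6\right) \left(-3\right) = 18$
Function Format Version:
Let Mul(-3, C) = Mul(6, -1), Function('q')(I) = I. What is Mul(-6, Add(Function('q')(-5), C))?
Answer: 18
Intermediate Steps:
C = 2 (C = Mul(Rational(-1, 3), Mul(6, -1)) = Mul(Rational(-1, 3), -6) = 2)
Mul(-6, Add(Function('q')(-5), C)) = Mul(-6, Add(-5, 2)) = Mul(-6, -3) = 18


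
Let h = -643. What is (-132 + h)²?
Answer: 600625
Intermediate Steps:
(-132 + h)² = (-132 - 643)² = (-775)² = 600625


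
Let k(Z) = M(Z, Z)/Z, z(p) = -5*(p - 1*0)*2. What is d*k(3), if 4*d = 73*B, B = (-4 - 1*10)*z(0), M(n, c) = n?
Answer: 0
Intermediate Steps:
z(p) = -10*p (z(p) = -5*(p + 0)*2 = -5*p*2 = -10*p)
k(Z) = 1 (k(Z) = Z/Z = 1)
B = 0 (B = (-4 - 1*10)*(-10*0) = (-4 - 10)*0 = -14*0 = 0)
d = 0 (d = (73*0)/4 = (¼)*0 = 0)
d*k(3) = 0*1 = 0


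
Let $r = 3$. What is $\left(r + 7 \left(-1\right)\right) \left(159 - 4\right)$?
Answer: $-620$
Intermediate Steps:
$\left(r + 7 \left(-1\right)\right) \left(159 - 4\right) = \left(3 + 7 \left(-1\right)\right) \left(159 - 4\right) = \left(3 - 7\right) 155 = \left(-4\right) 155 = -620$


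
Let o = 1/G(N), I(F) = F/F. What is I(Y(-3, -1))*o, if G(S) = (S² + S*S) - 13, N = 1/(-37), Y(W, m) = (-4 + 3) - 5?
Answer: -1369/17795 ≈ -0.076932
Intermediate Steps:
Y(W, m) = -6 (Y(W, m) = -1 - 5 = -6)
N = -1/37 ≈ -0.027027
G(S) = -13 + 2*S² (G(S) = (S² + S²) - 13 = 2*S² - 13 = -13 + 2*S²)
I(F) = 1
o = -1369/17795 (o = 1/(-13 + 2*(-1/37)²) = 1/(-13 + 2*(1/1369)) = 1/(-13 + 2/1369) = 1/(-17795/1369) = -1369/17795 ≈ -0.076932)
I(Y(-3, -1))*o = 1*(-1369/17795) = -1369/17795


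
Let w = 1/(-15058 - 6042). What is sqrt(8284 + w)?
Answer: sqrt(36881196189)/2110 ≈ 91.016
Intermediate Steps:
w = -1/21100 (w = 1/(-21100) = -1/21100 ≈ -4.7393e-5)
sqrt(8284 + w) = sqrt(8284 - 1/21100) = sqrt(174792399/21100) = sqrt(36881196189)/2110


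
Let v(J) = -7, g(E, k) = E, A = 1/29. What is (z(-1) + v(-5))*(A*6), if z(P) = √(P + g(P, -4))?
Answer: -42/29 + 6*I*√2/29 ≈ -1.4483 + 0.2926*I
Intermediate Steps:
A = 1/29 ≈ 0.034483
z(P) = √2*√P (z(P) = √(P + P) = √(2*P) = √2*√P)
(z(-1) + v(-5))*(A*6) = (√2*√(-1) - 7)*((1/29)*6) = (√2*I - 7)*(6/29) = (I*√2 - 7)*(6/29) = (-7 + I*√2)*(6/29) = -42/29 + 6*I*√2/29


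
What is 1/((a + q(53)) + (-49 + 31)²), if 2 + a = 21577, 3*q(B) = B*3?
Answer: 1/21952 ≈ 4.5554e-5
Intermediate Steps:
q(B) = B (q(B) = (B*3)/3 = (3*B)/3 = B)
a = 21575 (a = -2 + 21577 = 21575)
1/((a + q(53)) + (-49 + 31)²) = 1/((21575 + 53) + (-49 + 31)²) = 1/(21628 + (-18)²) = 1/(21628 + 324) = 1/21952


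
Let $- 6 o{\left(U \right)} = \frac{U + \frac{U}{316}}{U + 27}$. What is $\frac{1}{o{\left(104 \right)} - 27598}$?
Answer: $- \frac{31047}{856839227} \approx -3.6234 \cdot 10^{-5}$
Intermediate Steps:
$o{\left(U \right)} = - \frac{317 U}{1896 \left(27 + U\right)}$ ($o{\left(U \right)} = - \frac{\left(U + \frac{U}{316}\right) \frac{1}{U + 27}}{6} = - \frac{\left(U + U \frac{1}{316}\right) \frac{1}{27 + U}}{6} = - \frac{\left(U + \frac{U}{316}\right) \frac{1}{27 + U}}{6} = - \frac{\frac{317 U}{316} \frac{1}{27 + U}}{6} = - \frac{\frac{317}{316} U \frac{1}{27 + U}}{6} = - \frac{317 U}{1896 \left(27 + U\right)}$)
$\frac{1}{o{\left(104 \right)} - 27598} = \frac{1}{\left(-317\right) 104 \frac{1}{51192 + 1896 \cdot 104} - 27598} = \frac{1}{\left(-317\right) 104 \frac{1}{51192 + 197184} - 27598} = \frac{1}{\left(-317\right) 104 \cdot \frac{1}{248376} - 27598} = \frac{1}{- \frac{4121}{31047} - 27598} = \frac{1}{- \frac{856839227}{31047}} = - \frac{31047}{856839227}$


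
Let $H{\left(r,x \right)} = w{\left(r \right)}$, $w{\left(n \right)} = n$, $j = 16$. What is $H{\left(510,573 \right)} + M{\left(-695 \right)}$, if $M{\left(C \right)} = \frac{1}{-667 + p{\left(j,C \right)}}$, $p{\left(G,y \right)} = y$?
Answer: $\frac{694619}{1362} \approx 510.0$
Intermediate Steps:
$H{\left(r,x \right)} = r$
$M{\left(C \right)} = \frac{1}{-667 + C}$
$H{\left(510,573 \right)} + M{\left(-695 \right)} = 510 + \frac{1}{-667 - 695} = 510 + \frac{1}{-1362} = 510 - \frac{1}{1362} = \frac{694619}{1362}$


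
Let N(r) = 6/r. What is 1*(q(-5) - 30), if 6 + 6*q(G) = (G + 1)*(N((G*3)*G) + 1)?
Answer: -793/25 ≈ -31.720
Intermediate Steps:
q(G) = -1 + (1 + G)*(1 + 2/G²)/6 (q(G) = -1 + ((G + 1)*(6/(((G*3)*G)) + 1))/6 = -1 + ((1 + G)*(6/(((3*G)*G)) + 1))/6 = -1 + ((1 + G)*(6/((3*G²)) + 1))/6 = -1 + ((1 + G)*(6*(1/(3*G²)) + 1))/6 = -1 + ((1 + G)*(2/G² + 1))/6 = -1 + ((1 + G)*(1 + 2/G²))/6 = -1 + (1 + G)*(1 + 2/G²)/6)
1*(q(-5) - 30) = 1*((⅙)*(2 + 2*(-5) + (-5)²*(-5 - 5))/(-5)² - 30) = 1*((⅙)*(1/25)*(2 - 10 + 25*(-10)) - 30) = 1*((⅙)*(1/25)*(2 - 10 - 250) - 30) = 1*((⅙)*(1/25)*(-258) - 30) = 1*(-43/25 - 30) = 1*(-793/25) = -793/25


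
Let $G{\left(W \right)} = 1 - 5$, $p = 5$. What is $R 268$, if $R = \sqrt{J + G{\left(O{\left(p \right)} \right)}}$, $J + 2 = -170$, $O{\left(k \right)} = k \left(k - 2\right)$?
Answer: $1072 i \sqrt{11} \approx 3555.4 i$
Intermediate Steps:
$O{\left(k \right)} = k \left(-2 + k\right)$
$G{\left(W \right)} = -4$ ($G{\left(W \right)} = 1 - 5 = -4$)
$J = -172$ ($J = -2 - 170 = -172$)
$R = 4 i \sqrt{11}$ ($R = \sqrt{-172 - 4} = \sqrt{-176} = 4 i \sqrt{11} \approx 13.266 i$)
$R 268 = 4 i \sqrt{11} \cdot 268 = 1072 i \sqrt{11}$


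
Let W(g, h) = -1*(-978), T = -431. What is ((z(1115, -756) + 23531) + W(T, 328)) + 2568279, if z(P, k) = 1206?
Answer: 2593994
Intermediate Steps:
W(g, h) = 978
((z(1115, -756) + 23531) + W(T, 328)) + 2568279 = ((1206 + 23531) + 978) + 2568279 = (24737 + 978) + 2568279 = 25715 + 2568279 = 2593994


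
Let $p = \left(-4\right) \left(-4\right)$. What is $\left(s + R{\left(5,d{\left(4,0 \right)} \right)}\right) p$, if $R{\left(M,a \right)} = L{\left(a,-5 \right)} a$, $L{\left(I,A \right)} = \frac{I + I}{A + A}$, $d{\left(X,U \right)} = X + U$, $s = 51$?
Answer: $\frac{3824}{5} \approx 764.8$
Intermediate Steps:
$d{\left(X,U \right)} = U + X$
$L{\left(I,A \right)} = \frac{I}{A}$ ($L{\left(I,A \right)} = \frac{2 I}{2 A} = 2 I \frac{1}{2 A} = \frac{I}{A}$)
$R{\left(M,a \right)} = - \frac{a^{2}}{5}$ ($R{\left(M,a \right)} = \frac{a}{-5} a = a \left(- \frac{1}{5}\right) a = - \frac{a}{5} a = - \frac{a^{2}}{5}$)
$p = 16$
$\left(s + R{\left(5,d{\left(4,0 \right)} \right)}\right) p = \left(51 - \frac{\left(0 + 4\right)^{2}}{5}\right) 16 = \left(51 - \frac{4^{2}}{5}\right) 16 = \left(51 - \frac{16}{5}\right) 16 = \frac{239}{5} \cdot 16 = \frac{3824}{5}$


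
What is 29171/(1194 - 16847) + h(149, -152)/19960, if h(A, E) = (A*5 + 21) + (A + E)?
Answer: -570309921/312433880 ≈ -1.8254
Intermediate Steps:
h(A, E) = 21 + E + 6*A (h(A, E) = (5*A + 21) + (A + E) = (21 + 5*A) + (A + E) = 21 + E + 6*A)
29171/(1194 - 16847) + h(149, -152)/19960 = 29171/(1194 - 16847) + (21 - 152 + 6*149)/19960 = 29171/(-15653) + (21 - 152 + 894)*(1/19960) = 29171*(-1/15653) + 763*(1/19960) = -29171/15653 + 763/19960 = -570309921/312433880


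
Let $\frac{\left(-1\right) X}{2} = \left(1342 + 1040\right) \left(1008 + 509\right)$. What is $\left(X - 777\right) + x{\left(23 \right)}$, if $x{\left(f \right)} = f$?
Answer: $-7227742$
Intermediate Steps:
$X = -7226988$ ($X = - 2 \left(1342 + 1040\right) \left(1008 + 509\right) = - 2 \cdot 2382 \cdot 1517 = \left(-2\right) 3613494 = -7226988$)
$\left(X - 777\right) + x{\left(23 \right)} = \left(-7226988 - 777\right) + 23 = -7227765 + 23 = -7227742$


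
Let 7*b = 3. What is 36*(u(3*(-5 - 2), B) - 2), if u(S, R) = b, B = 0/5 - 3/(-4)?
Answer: -396/7 ≈ -56.571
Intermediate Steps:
b = 3/7 (b = (⅐)*3 = 3/7 ≈ 0.42857)
B = ¾ (B = 0*(⅕) - 3*(-¼) = 0 + ¾ = ¾ ≈ 0.75000)
u(S, R) = 3/7
36*(u(3*(-5 - 2), B) - 2) = 36*(3/7 - 2) = 36*(-11/7) = -396/7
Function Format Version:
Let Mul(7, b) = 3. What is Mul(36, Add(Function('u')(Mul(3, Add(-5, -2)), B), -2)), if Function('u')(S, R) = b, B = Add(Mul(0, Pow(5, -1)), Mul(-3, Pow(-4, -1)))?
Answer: Rational(-396, 7) ≈ -56.571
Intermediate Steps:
b = Rational(3, 7) (b = Mul(Rational(1, 7), 3) = Rational(3, 7) ≈ 0.42857)
B = Rational(3, 4) (B = Add(Mul(0, Rational(1, 5)), Mul(-3, Rational(-1, 4))) = Add(0, Rational(3, 4)) = Rational(3, 4) ≈ 0.75000)
Function('u')(S, R) = Rational(3, 7)
Mul(36, Add(Function('u')(Mul(3, Add(-5, -2)), B), -2)) = Mul(36, Add(Rational(3, 7), -2)) = Mul(36, Rational(-11, 7)) = Rational(-396, 7)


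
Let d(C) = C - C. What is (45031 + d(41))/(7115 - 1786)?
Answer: 45031/5329 ≈ 8.4502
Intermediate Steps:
d(C) = 0
(45031 + d(41))/(7115 - 1786) = (45031 + 0)/(7115 - 1786) = 45031/5329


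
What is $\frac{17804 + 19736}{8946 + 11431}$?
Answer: $\frac{37540}{20377} \approx 1.8423$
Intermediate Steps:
$\frac{17804 + 19736}{8946 + 11431} = \frac{37540}{20377}$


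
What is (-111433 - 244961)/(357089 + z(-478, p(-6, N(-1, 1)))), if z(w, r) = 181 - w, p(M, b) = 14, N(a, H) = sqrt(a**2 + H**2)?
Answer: -178197/178874 ≈ -0.99621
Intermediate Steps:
N(a, H) = sqrt(H**2 + a**2)
(-111433 - 244961)/(357089 + z(-478, p(-6, N(-1, 1)))) = (-111433 - 244961)/(357089 + (181 - 1*(-478))) = -356394/(357089 + (181 + 478)) = -356394/(357089 + 659) = -356394/357748 = -356394*1/357748 = -178197/178874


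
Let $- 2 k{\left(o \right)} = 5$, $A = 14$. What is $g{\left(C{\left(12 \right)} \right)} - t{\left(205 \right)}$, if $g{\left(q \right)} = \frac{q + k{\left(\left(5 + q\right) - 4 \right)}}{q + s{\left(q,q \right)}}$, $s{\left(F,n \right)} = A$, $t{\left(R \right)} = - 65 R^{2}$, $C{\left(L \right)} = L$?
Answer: $\frac{142044519}{52} \approx 2.7316 \cdot 10^{6}$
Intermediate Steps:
$s{\left(F,n \right)} = 14$
$k{\left(o \right)} = - \frac{5}{2}$ ($k{\left(o \right)} = \left(- \frac{1}{2}\right) 5 = - \frac{5}{2}$)
$g{\left(q \right)} = \frac{- \frac{5}{2} + q}{14 + q}$ ($g{\left(q \right)} = \frac{q - \frac{5}{2}}{q + 14} = \frac{- \frac{5}{2} + q}{14 + q}$)
$g{\left(C{\left(12 \right)} \right)} - t{\left(205 \right)} = \frac{- \frac{5}{2} + 12}{14 + 12} - - 65 \cdot 205^{2} = \frac{1}{26} \cdot \frac{19}{2} - \left(-65\right) 42025 = \frac{1}{26} \cdot \frac{19}{2} - -2731625 = \frac{19}{52} + 2731625 = \frac{142044519}{52}$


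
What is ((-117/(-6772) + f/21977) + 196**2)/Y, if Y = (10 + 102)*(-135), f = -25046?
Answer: -1905739593767/750094349760 ≈ -2.5407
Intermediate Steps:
Y = -15120 (Y = 112*(-135) = -15120)
((-117/(-6772) + f/21977) + 196**2)/Y = ((-117/(-6772) - 25046/21977) + 196**2)/(-15120) = ((-117*(-1/6772) - 25046*1/21977) + 38416)*(-1/15120) = ((117/6772 - 25046/21977) + 38416)*(-1/15120) = (-167040203/148828244 + 38416)*(-1/15120) = (5717218781301/148828244)*(-1/15120) = -1905739593767/750094349760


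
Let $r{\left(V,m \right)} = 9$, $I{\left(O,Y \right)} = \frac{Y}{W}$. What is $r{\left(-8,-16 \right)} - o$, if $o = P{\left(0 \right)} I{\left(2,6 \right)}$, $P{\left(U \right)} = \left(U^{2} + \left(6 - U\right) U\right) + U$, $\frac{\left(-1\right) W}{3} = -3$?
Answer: $9$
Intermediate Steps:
$W = 9$ ($W = \left(-3\right) \left(-3\right) = 9$)
$P{\left(U \right)} = U + U^{2} + U \left(6 - U\right)$ ($P{\left(U \right)} = \left(U^{2} + U \left(6 - U\right)\right) + U = U + U^{2} + U \left(6 - U\right)$)
$I{\left(O,Y \right)} = \frac{Y}{9}$
$o = 0$ ($o = 7 \cdot 0 \cdot \frac{1}{9} \cdot 6 = 0 \cdot \frac{2}{3} = 0$)
$r{\left(-8,-16 \right)} - o = 9 - 0 = 9 + 0 = 9$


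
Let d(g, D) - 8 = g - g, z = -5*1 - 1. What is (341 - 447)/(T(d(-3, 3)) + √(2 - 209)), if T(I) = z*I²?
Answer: 13568/49221 + 106*I*√23/49221 ≈ 0.27565 + 0.010328*I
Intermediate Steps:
z = -6 (z = -5 - 1 = -6)
d(g, D) = 8 (d(g, D) = 8 + (g - g) = 8 + 0 = 8)
T(I) = -6*I²
(341 - 447)/(T(d(-3, 3)) + √(2 - 209)) = (341 - 447)/(-6*8² + √(2 - 209)) = -106/(-6*64 + √(-207)) = -106/(-384 + 3*I*√23)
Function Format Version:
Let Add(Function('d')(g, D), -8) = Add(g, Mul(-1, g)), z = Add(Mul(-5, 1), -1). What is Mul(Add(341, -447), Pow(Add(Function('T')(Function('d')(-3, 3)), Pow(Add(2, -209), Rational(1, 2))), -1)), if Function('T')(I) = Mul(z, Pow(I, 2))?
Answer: Add(Rational(13568, 49221), Mul(Rational(106, 49221), I, Pow(23, Rational(1, 2)))) ≈ Add(0.27565, Mul(0.010328, I))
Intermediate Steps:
z = -6 (z = Add(-5, -1) = -6)
Function('d')(g, D) = 8 (Function('d')(g, D) = Add(8, Add(g, Mul(-1, g))) = Add(8, 0) = 8)
Function('T')(I) = Mul(-6, Pow(I, 2))
Mul(Add(341, -447), Pow(Add(Function('T')(Function('d')(-3, 3)), Pow(Add(2, -209), Rational(1, 2))), -1)) = Mul(Add(341, -447), Pow(Add(Mul(-6, Pow(8, 2)), Pow(Add(2, -209), Rational(1, 2))), -1)) = Mul(-106, Pow(Add(Mul(-6, 64), Pow(-207, Rational(1, 2))), -1)) = Mul(-106, Pow(Add(-384, Mul(3, I, Pow(23, Rational(1, 2)))), -1))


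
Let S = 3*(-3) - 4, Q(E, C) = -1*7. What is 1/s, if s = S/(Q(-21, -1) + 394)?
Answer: -387/13 ≈ -29.769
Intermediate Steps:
Q(E, C) = -7
S = -13 (S = -9 - 4 = -13)
s = -13/387 (s = -13/(-7 + 394) = -13/387 ≈ -0.033592)
1/s = 1/(-13/387) = -387/13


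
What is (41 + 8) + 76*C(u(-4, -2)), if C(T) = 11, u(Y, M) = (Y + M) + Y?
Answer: 885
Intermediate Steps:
u(Y, M) = M + 2*Y (u(Y, M) = (M + Y) + Y = M + 2*Y)
(41 + 8) + 76*C(u(-4, -2)) = (41 + 8) + 76*11 = 49 + 836 = 885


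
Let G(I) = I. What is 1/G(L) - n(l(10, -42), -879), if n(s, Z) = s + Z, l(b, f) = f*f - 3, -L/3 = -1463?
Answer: -3871097/4389 ≈ -882.00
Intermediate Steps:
L = 4389 (L = -3*(-1463) = 4389)
l(b, f) = -3 + f**2 (l(b, f) = f**2 - 3 = -3 + f**2)
n(s, Z) = Z + s
1/G(L) - n(l(10, -42), -879) = 1/4389 - (-879 + (-3 + (-42)**2)) = 1/4389 - (-879 + (-3 + 1764)) = 1/4389 - (-879 + 1761) = 1/4389 - 1*882 = 1/4389 - 882 = -3871097/4389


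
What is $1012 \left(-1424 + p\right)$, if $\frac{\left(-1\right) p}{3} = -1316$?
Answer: $2554288$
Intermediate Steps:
$p = 3948$ ($p = \left(-3\right) \left(-1316\right) = 3948$)
$1012 \left(-1424 + p\right) = 1012 \left(-1424 + 3948\right) = 1012 \cdot 2524 = 2554288$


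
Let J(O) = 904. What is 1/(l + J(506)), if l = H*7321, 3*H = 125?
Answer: 3/917837 ≈ 3.2686e-6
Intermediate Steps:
H = 125/3 (H = (⅓)*125 = 125/3 ≈ 41.667)
l = 915125/3 (l = (125/3)*7321 = 915125/3 ≈ 3.0504e+5)
1/(l + J(506)) = 1/(915125/3 + 904) = 1/(917837/3) = 3/917837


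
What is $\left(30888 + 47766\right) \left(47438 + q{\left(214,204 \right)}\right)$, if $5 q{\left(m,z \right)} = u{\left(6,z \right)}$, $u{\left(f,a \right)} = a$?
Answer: $\frac{18671987676}{5} \approx 3.7344 \cdot 10^{9}$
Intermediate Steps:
$q{\left(m,z \right)} = \frac{z}{5}$
$\left(30888 + 47766\right) \left(47438 + q{\left(214,204 \right)}\right) = \left(30888 + 47766\right) \left(47438 + \frac{1}{5} \cdot 204\right) = 78654 \left(47438 + \frac{204}{5}\right) = 78654 \cdot \frac{237394}{5} = \frac{18671987676}{5}$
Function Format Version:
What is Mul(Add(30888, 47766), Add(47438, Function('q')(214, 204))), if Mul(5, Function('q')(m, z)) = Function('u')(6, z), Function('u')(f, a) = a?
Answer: Rational(18671987676, 5) ≈ 3.7344e+9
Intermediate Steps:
Function('q')(m, z) = Mul(Rational(1, 5), z)
Mul(Add(30888, 47766), Add(47438, Function('q')(214, 204))) = Mul(Add(30888, 47766), Add(47438, Mul(Rational(1, 5), 204))) = Mul(78654, Add(47438, Rational(204, 5))) = Mul(78654, Rational(237394, 5)) = Rational(18671987676, 5)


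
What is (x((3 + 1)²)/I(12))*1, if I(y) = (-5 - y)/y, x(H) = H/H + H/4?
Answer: -60/17 ≈ -3.5294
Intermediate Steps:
x(H) = 1 + H/4 (x(H) = 1 + H*(¼) = 1 + H/4)
I(y) = (-5 - y)/y
(x((3 + 1)²)/I(12))*1 = ((1 + (3 + 1)²/4)/(((-5 - 1*12)/12)))*1 = ((1 + (¼)*4²)/(((-5 - 12)/12)))*1 = ((1 + (¼)*16)/(((1/12)*(-17))))*1 = ((1 + 4)/(-17/12))*1 = (5*(-12/17))*1 = -60/17*1 = -60/17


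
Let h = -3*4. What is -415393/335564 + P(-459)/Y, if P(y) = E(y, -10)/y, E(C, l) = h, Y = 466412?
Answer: -7410718371223/5986548671076 ≈ -1.2379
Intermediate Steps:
h = -12
E(C, l) = -12
P(y) = -12/y
-415393/335564 + P(-459)/Y = -415393/335564 - 12/(-459)/466412 = -415393*1/335564 - 12*(-1/459)*(1/466412) = -415393/335564 + (4/153)*(1/466412) = -415393/335564 + 1/17840259 = -7410718371223/5986548671076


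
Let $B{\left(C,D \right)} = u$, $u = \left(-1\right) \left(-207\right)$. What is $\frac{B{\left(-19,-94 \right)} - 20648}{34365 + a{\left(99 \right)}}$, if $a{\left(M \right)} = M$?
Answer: $- \frac{20441}{34464} \approx -0.59311$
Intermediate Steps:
$u = 207$
$B{\left(C,D \right)} = 207$
$\frac{B{\left(-19,-94 \right)} - 20648}{34365 + a{\left(99 \right)}} = \frac{207 - 20648}{34365 + 99} = - \frac{20441}{34464}$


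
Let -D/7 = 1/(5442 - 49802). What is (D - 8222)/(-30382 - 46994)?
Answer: 121575971/1144133120 ≈ 0.10626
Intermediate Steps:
D = 7/44360 (D = -7/(5442 - 49802) = -7/(-44360) = -7*(-1/44360) = 7/44360 ≈ 0.00015780)
(D - 8222)/(-30382 - 46994) = (7/44360 - 8222)/(-30382 - 46994) = -364727913/44360/(-77376) = -364727913/44360*(-1/77376) = 121575971/1144133120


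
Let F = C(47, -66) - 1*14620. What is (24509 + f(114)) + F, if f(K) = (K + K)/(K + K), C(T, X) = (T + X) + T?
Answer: 9918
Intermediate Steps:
C(T, X) = X + 2*T
f(K) = 1 (f(K) = (2*K)/((2*K)) = (2*K)*(1/(2*K)) = 1)
F = -14592 (F = (-66 + 2*47) - 1*14620 = (-66 + 94) - 14620 = 28 - 14620 = -14592)
(24509 + f(114)) + F = (24509 + 1) - 14592 = 24510 - 14592 = 9918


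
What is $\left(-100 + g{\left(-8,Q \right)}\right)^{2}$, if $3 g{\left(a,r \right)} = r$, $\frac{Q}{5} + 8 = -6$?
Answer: $\frac{136900}{9} \approx 15211.0$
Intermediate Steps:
$Q = -70$ ($Q = -40 + 5 \left(-6\right) = -40 - 30 = -70$)
$g{\left(a,r \right)} = \frac{r}{3}$
$\left(-100 + g{\left(-8,Q \right)}\right)^{2} = \left(-100 + \frac{1}{3} \left(-70\right)\right)^{2} = \left(-100 - \frac{70}{3}\right)^{2} = \left(- \frac{370}{3}\right)^{2} = \frac{136900}{9}$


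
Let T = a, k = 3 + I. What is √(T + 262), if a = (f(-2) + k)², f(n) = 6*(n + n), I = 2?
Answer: √623 ≈ 24.960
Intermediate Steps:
f(n) = 12*n (f(n) = 6*(2*n) = 12*n)
k = 5 (k = 3 + 2 = 5)
a = 361 (a = (12*(-2) + 5)² = (-24 + 5)² = (-19)² = 361)
T = 361
√(T + 262) = √(361 + 262) = √623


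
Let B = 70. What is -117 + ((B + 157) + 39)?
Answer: 149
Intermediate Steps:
-117 + ((B + 157) + 39) = -117 + ((70 + 157) + 39) = -117 + (227 + 39) = -117 + 266 = 149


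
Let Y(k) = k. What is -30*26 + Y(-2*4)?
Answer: -788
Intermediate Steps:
-30*26 + Y(-2*4) = -30*26 - 2*4 = -780 - 8 = -788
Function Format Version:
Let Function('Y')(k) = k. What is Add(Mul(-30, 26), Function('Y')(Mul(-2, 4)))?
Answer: -788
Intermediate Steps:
Add(Mul(-30, 26), Function('Y')(Mul(-2, 4))) = Add(Mul(-30, 26), Mul(-2, 4)) = Add(-780, -8) = -788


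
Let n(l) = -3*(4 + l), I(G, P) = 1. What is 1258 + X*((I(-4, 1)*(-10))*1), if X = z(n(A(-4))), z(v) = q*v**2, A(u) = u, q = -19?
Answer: 1258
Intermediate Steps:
n(l) = -12 - 3*l
z(v) = -19*v**2
X = 0 (X = -19*(-12 - 3*(-4))**2 = -19*(-12 + 12)**2 = -19*0**2 = -19*0 = 0)
1258 + X*((I(-4, 1)*(-10))*1) = 1258 + 0*((1*(-10))*1) = 1258 + 0*(-10*1) = 1258 + 0*(-10) = 1258 + 0 = 1258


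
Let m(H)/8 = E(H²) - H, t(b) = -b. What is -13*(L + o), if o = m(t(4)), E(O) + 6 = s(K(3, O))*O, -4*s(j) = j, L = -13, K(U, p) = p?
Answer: 7033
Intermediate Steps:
s(j) = -j/4
E(O) = -6 - O²/4 (E(O) = -6 + (-O/4)*O = -6 - O²/4)
m(H) = -48 - 8*H - 2*H⁴ (m(H) = 8*((-6 - H⁴/4) - H) = 8*(-6 - H - H⁴/4) = -48 - 8*H - 2*H⁴)
o = -528 (o = -48 - (-8)*4 - 2*(-1*4)⁴ = -48 - 8*(-4) - 2*(-4)⁴ = -48 + 32 - 2*256 = -48 + 32 - 512 = -528)
-13*(L + o) = -13*(-13 - 528) = -13*(-541) = 7033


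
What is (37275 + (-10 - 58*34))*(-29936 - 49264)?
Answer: -2795205600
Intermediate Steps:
(37275 + (-10 - 58*34))*(-29936 - 49264) = (37275 + (-10 - 1972))*(-79200) = (37275 - 1982)*(-79200) = 35293*(-79200) = -2795205600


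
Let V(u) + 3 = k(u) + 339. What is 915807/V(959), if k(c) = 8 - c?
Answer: -305269/205 ≈ -1489.1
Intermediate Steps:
V(u) = 344 - u (V(u) = -3 + ((8 - u) + 339) = -3 + (347 - u) = 344 - u)
915807/V(959) = 915807/(344 - 1*959) = 915807/(344 - 959) = 915807/(-615) = 915807*(-1/615) = -305269/205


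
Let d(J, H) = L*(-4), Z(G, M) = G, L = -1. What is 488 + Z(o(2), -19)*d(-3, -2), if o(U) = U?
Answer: 496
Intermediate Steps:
d(J, H) = 4 (d(J, H) = -1*(-4) = 4)
488 + Z(o(2), -19)*d(-3, -2) = 488 + 2*4 = 488 + 8 = 496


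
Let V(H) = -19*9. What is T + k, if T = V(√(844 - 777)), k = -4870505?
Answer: -4870676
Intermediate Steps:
V(H) = -171
T = -171
T + k = -171 - 4870505 = -4870676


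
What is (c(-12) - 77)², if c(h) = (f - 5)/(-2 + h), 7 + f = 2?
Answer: 285156/49 ≈ 5819.5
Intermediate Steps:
f = -5 (f = -7 + 2 = -5)
c(h) = -10/(-2 + h) (c(h) = (-5 - 5)/(-2 + h) = -10/(-2 + h))
(c(-12) - 77)² = (-10/(-2 - 12) - 77)² = (-10/(-14) - 77)² = (-10*(-1/14) - 77)² = (5/7 - 77)² = (-534/7)² = 285156/49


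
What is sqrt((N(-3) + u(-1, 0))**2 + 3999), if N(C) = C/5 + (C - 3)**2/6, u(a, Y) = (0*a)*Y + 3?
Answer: sqrt(101739)/5 ≈ 63.793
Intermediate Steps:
u(a, Y) = 3 (u(a, Y) = 0*Y + 3 = 0 + 3 = 3)
N(C) = C/5 + (-3 + C)**2/6 (N(C) = C*(1/5) + (-3 + C)**2*(1/6) = C/5 + (-3 + C)**2/6)
sqrt((N(-3) + u(-1, 0))**2 + 3999) = sqrt((((1/5)*(-3) + (-3 - 3)**2/6) + 3)**2 + 3999) = sqrt(((-3/5 + (1/6)*(-6)**2) + 3)**2 + 3999) = sqrt(((-3/5 + (1/6)*36) + 3)**2 + 3999) = sqrt(((-3/5 + 6) + 3)**2 + 3999) = sqrt((27/5 + 3)**2 + 3999) = sqrt((42/5)**2 + 3999) = sqrt(1764/25 + 3999) = sqrt(101739/25) = sqrt(101739)/5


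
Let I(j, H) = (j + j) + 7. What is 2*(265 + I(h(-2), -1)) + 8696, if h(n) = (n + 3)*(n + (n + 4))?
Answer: 9240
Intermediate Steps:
h(n) = (3 + n)*(4 + 2*n) (h(n) = (3 + n)*(n + (4 + n)) = (3 + n)*(4 + 2*n))
I(j, H) = 7 + 2*j (I(j, H) = 2*j + 7 = 7 + 2*j)
2*(265 + I(h(-2), -1)) + 8696 = 2*(265 + (7 + 2*(12 + 2*(-2)² + 10*(-2)))) + 8696 = 2*(265 + (7 + 2*(12 + 2*4 - 20))) + 8696 = 2*(265 + (7 + 2*(12 + 8 - 20))) + 8696 = 2*(265 + (7 + 2*0)) + 8696 = 2*(265 + (7 + 0)) + 8696 = 2*(265 + 7) + 8696 = 2*272 + 8696 = 544 + 8696 = 9240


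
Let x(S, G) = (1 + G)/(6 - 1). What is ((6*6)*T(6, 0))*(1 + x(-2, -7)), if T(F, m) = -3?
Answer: 108/5 ≈ 21.600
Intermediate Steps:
x(S, G) = ⅕ + G/5 (x(S, G) = (1 + G)/5 = (1 + G)*(⅕) = ⅕ + G/5)
((6*6)*T(6, 0))*(1 + x(-2, -7)) = ((6*6)*(-3))*(1 + (⅕ + (⅕)*(-7))) = (36*(-3))*(1 + (⅕ - 7/5)) = -108*(1 - 6/5) = -108*(-⅕) = 108/5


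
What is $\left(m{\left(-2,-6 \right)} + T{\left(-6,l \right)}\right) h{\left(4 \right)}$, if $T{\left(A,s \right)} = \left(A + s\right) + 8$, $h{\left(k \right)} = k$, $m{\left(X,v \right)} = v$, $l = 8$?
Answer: $16$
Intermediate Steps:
$T{\left(A,s \right)} = 8 + A + s$
$\left(m{\left(-2,-6 \right)} + T{\left(-6,l \right)}\right) h{\left(4 \right)} = \left(-6 + \left(8 - 6 + 8\right)\right) 4 = \left(-6 + 10\right) 4 = 4 \cdot 4 = 16$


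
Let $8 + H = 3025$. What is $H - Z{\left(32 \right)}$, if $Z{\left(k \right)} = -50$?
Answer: $3067$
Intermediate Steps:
$H = 3017$ ($H = -8 + 3025 = 3017$)
$H - Z{\left(32 \right)} = 3017 - -50 = 3017 + 50 = 3067$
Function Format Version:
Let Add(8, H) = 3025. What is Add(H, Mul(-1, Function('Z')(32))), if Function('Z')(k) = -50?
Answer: 3067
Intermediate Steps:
H = 3017 (H = Add(-8, 3025) = 3017)
Add(H, Mul(-1, Function('Z')(32))) = Add(3017, Mul(-1, -50)) = Add(3017, 50) = 3067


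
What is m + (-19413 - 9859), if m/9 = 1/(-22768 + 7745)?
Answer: -439753265/15023 ≈ -29272.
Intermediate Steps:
m = -9/15023 (m = 9/(-22768 + 7745) = 9/(-15023) = 9*(-1/15023) = -9/15023 ≈ -0.00059908)
m + (-19413 - 9859) = -9/15023 + (-19413 - 9859) = -9/15023 - 29272 = -439753265/15023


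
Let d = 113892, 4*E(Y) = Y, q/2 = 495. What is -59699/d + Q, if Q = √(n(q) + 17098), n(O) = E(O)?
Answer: -59699/113892 + √69382/2 ≈ 131.18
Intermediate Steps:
q = 990 (q = 2*495 = 990)
E(Y) = Y/4
n(O) = O/4
Q = √69382/2 (Q = √((¼)*990 + 17098) = √(495/2 + 17098) = √(34691/2) = √69382/2 ≈ 131.70)
-59699/d + Q = -59699/113892 + √69382/2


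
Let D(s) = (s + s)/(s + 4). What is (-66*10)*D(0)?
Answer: 0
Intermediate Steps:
D(s) = 2*s/(4 + s) (D(s) = (2*s)/(4 + s) = 2*s/(4 + s))
(-66*10)*D(0) = (-66*10)*(2*0/(4 + 0)) = (-11*60)*(2*0/4) = -1320*0/4 = -660*0 = 0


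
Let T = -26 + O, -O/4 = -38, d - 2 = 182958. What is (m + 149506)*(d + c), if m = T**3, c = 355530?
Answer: 1157689958180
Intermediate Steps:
d = 182960 (d = 2 + 182958 = 182960)
O = 152 (O = -4*(-38) = 152)
T = 126 (T = -26 + 152 = 126)
m = 2000376 (m = 126**3 = 2000376)
(m + 149506)*(d + c) = (2000376 + 149506)*(182960 + 355530) = 2149882*538490 = 1157689958180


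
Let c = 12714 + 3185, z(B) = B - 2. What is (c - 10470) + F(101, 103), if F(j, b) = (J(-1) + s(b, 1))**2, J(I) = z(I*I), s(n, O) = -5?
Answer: 5465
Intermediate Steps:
z(B) = -2 + B
c = 15899
J(I) = -2 + I**2 (J(I) = -2 + I*I = -2 + I**2)
F(j, b) = 36 (F(j, b) = ((-2 + (-1)**2) - 5)**2 = ((-2 + 1) - 5)**2 = (-1 - 5)**2 = (-6)**2 = 36)
(c - 10470) + F(101, 103) = (15899 - 10470) + 36 = 5429 + 36 = 5465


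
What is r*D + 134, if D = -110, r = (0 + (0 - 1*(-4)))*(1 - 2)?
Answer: 574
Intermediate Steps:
r = -4 (r = (0 + (0 + 4))*(-1) = (0 + 4)*(-1) = 4*(-1) = -4)
r*D + 134 = -4*(-110) + 134 = 440 + 134 = 574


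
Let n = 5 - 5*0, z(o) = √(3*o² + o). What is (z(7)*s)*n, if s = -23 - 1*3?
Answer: -130*√154 ≈ -1613.3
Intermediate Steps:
s = -26 (s = -23 - 3 = -26)
z(o) = √(o + 3*o²)
n = 5 (n = 5 + 0 = 5)
(z(7)*s)*n = (√(7*(1 + 3*7))*(-26))*5 = (√(7*(1 + 21))*(-26))*5 = (√(7*22)*(-26))*5 = (√154*(-26))*5 = -26*√154*5 = -130*√154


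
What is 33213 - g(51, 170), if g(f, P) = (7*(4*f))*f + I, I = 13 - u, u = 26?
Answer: -39602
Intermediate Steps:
I = -13 (I = 13 - 1*26 = 13 - 26 = -13)
g(f, P) = -13 + 28*f² (g(f, P) = (7*(4*f))*f - 13 = (28*f)*f - 13 = 28*f² - 13 = -13 + 28*f²)
33213 - g(51, 170) = 33213 - (-13 + 28*51²) = 33213 - (-13 + 28*2601) = 33213 - (-13 + 72828) = 33213 - 1*72815 = 33213 - 72815 = -39602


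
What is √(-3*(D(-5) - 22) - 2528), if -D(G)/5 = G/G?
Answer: I*√2447 ≈ 49.467*I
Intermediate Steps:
D(G) = -5 (D(G) = -5*G/G = -5*1 = -5)
√(-3*(D(-5) - 22) - 2528) = √(-3*(-5 - 22) - 2528) = √(-3*(-27) - 2528) = √(81 - 2528) = √(-2447) = I*√2447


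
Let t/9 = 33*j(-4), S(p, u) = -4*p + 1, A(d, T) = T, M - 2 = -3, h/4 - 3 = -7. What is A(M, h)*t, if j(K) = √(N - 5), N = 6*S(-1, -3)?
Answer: -23760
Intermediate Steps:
h = -16 (h = 12 + 4*(-7) = 12 - 28 = -16)
M = -1 (M = 2 - 3 = -1)
S(p, u) = 1 - 4*p
N = 30 (N = 6*(1 - 4*(-1)) = 6*(1 + 4) = 6*5 = 30)
j(K) = 5 (j(K) = √(30 - 5) = √25 = 5)
t = 1485 (t = 9*(33*5) = 9*165 = 1485)
A(M, h)*t = -16*1485 = -23760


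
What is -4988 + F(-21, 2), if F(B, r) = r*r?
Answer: -4984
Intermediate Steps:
F(B, r) = r²
-4988 + F(-21, 2) = -4988 + 2² = -4988 + 4 = -4984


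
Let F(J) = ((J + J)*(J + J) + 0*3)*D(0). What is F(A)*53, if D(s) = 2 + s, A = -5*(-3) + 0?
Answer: 95400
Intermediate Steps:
A = 15 (A = 15 + 0 = 15)
F(J) = 8*J² (F(J) = ((J + J)*(J + J) + 0*3)*(2 + 0) = ((2*J)*(2*J) + 0)*2 = (4*J² + 0)*2 = (4*J²)*2 = 8*J²)
F(A)*53 = (8*15²)*53 = (8*225)*53 = 1800*53 = 95400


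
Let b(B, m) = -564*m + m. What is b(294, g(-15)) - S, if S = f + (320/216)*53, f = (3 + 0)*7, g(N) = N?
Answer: 225328/27 ≈ 8345.5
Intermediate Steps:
f = 21 (f = 3*7 = 21)
b(B, m) = -563*m
S = 2687/27 (S = 21 + (320/216)*53 = 21 + (320*(1/216))*53 = 21 + (40/27)*53 = 21 + 2120/27 = 2687/27 ≈ 99.519)
b(294, g(-15)) - S = -563*(-15) - 1*2687/27 = 8445 - 2687/27 = 225328/27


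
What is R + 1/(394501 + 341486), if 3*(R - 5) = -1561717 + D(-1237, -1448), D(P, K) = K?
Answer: -383486026349/735987 ≈ -5.2105e+5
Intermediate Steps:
R = -521050 (R = 5 + (-1561717 - 1448)/3 = 5 + (⅓)*(-1563165) = 5 - 521055 = -521050)
R + 1/(394501 + 341486) = -521050 + 1/(394501 + 341486) = -521050 + 1/735987 = -383486026349/735987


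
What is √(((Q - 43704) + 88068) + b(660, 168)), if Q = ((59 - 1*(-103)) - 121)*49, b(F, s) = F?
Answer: √47033 ≈ 216.87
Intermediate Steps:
Q = 2009 (Q = ((59 + 103) - 121)*49 = (162 - 121)*49 = 41*49 = 2009)
√(((Q - 43704) + 88068) + b(660, 168)) = √(((2009 - 43704) + 88068) + 660) = √((-41695 + 88068) + 660) = √(46373 + 660) = √47033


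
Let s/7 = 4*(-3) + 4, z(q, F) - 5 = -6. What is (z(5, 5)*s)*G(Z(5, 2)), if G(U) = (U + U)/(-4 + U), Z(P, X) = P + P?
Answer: 560/3 ≈ 186.67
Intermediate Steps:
Z(P, X) = 2*P
G(U) = 2*U/(-4 + U) (G(U) = (2*U)/(-4 + U) = 2*U/(-4 + U))
z(q, F) = -1 (z(q, F) = 5 - 6 = -1)
s = -56 (s = 7*(4*(-3) + 4) = 7*(-12 + 4) = 7*(-8) = -56)
(z(5, 5)*s)*G(Z(5, 2)) = (-1*(-56))*(2*(2*5)/(-4 + 2*5)) = 56*(2*10/(-4 + 10)) = 56*(2*10/6) = 56*(2*10*(1/6)) = 56*(10/3) = 560/3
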